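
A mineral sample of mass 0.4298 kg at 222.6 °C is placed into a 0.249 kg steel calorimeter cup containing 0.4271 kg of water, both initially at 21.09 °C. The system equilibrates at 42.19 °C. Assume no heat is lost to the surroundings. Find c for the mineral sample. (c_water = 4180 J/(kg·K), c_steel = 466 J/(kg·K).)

c ≈ 517 J/(kg·K)

Net heat exchanged in the isolated system is zero:
0.4298×c×(42.19 − 222.6) + 0.4271×4180×(42.19 − 21.09) + 0.249×466×(42.19 − 21.09) = 0
-77.54 c = -40118
c = -40118/-77.54 ≈ 517.4 J/(kg·K)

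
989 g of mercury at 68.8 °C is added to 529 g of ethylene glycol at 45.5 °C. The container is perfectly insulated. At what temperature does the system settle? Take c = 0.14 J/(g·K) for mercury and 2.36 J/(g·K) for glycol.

Heat lost by the mercury equals heat gained by the glycol:
989*0.14*(68.8 − T) = 529*2.36*(T − 45.5)
138.46(68.8 − T) = 1248.4(T − 45.5)
1386.9 T = 66330  ⇒  T ≈ 47.83 °C

T_f ≈ 47.8 °C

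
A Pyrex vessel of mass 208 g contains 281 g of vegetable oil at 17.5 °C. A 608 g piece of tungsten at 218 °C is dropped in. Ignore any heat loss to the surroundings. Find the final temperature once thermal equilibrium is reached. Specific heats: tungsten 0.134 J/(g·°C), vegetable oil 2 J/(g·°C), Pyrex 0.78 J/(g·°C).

Taking heat into each body as positive, Σ m c ΔT = 0:
608×0.134×(T − 218) + 281×2×(T − 17.5) + 208×0.78×(T − 17.5) = 0
805.71 T = 30435
T = 30435 / 805.71 = 37.8 °C

T_f ≈ 37.8 °C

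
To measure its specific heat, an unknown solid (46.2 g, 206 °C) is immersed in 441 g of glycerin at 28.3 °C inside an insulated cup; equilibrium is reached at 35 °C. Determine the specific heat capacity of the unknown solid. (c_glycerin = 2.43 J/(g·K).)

c ≈ 0.909 J/(g·K)

m_s c (T_s − T_f) = m_glycerin c_glycerin (T_f − T_0):
46.2·c·(206 − 35) = 441·2.43·(35 − 28.3)
7900.2 c = 7179.9  ⇒  c ≈ 0.9088 J/(g·K)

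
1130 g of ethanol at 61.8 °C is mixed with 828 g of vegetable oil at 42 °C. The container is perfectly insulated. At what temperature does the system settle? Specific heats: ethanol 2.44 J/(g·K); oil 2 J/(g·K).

T_f ≈ 54.4 °C

Heat gained plus heat lost sum to zero:
1130·2.44·(T − 61.8) + 828·2·(T − 42) = 0
2757.2(T − 61.8) + 1656(T − 42) = 0
4413.2 T = 239947
T = 239947/4413.2 ≈ 54.37 °C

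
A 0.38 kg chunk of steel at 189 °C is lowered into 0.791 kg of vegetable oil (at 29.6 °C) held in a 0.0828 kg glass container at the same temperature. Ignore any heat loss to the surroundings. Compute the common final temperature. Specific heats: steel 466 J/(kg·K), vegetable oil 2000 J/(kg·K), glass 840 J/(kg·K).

T_f ≈ 45.0 °C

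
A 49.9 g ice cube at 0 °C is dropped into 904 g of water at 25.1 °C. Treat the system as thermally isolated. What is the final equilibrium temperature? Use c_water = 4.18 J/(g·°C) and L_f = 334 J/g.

Energy balance with sensible and latent terms:
fusion: m_ice L_f = 49.9×334 = 16667
  warm the meltwater: 208.58 T
  water cools: 904×4.18×(T − 25.1) = 3778.7(T − 25.1)
3987.3 T = 94846 − 16667 = 78179
T ≈ 19.61 °C — above 0 °C, consistent with complete melting.

T_f ≈ 19.6 °C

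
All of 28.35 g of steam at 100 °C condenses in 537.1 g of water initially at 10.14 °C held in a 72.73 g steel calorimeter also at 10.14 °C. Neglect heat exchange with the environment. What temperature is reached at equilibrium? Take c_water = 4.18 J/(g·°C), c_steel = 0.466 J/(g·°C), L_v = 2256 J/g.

T_f ≈ 41.3 °C

Energy balance with sensible and latent terms:
condense steam: −28.35·2256 = −63958
  condensate cools 100→T: 28.35·4.18·(T − 100) = 118.5(T − 100)
  water warms: 537.1·4.18·(T − 10.14) = 2245.1(T − 10.14)
  steel cup: 72.73·0.466·(T − 10.14) = 33.89(T − 10.14)
2397.5 T = 63958 + 11850 + 23109 = 98917
T ≈ 41.26 °C — below 100 °C, confirming all the steam condensed.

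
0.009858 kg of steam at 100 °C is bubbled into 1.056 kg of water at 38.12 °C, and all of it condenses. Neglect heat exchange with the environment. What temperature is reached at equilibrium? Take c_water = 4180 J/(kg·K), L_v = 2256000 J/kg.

Taking heat into each body as positive, Σ m c ΔT = 0:
steam→water at 100 °C releases m L_v = 0.009858×2256000 = 22240
  condensed water 100 °C→T: 41.21(T − 100)
  original water: 4414.1(T − 38.12)
4455.3 T = 22240 + 4120.6 + 168265 = 194625
T ≈ 43.68 °C (< 100 °C, so full condensation is consistent).

T_f ≈ 43.7 °C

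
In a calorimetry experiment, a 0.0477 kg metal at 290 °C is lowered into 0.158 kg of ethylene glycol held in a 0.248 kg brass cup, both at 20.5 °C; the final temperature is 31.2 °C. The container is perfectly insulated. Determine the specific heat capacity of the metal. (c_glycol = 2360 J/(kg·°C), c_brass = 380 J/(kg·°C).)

c ≈ 405 J/(kg·°C)

Taking heat into each body as positive, Σ m c ΔT = 0:
0.0477×c×(31.2 − 290) + 0.158×2360×(31.2 − 20.5) + 0.248×380×(31.2 − 20.5) = 0
-12.34 c = -4998.2
c = -4998.2/-12.34 ≈ 404.9 J/(kg·°C)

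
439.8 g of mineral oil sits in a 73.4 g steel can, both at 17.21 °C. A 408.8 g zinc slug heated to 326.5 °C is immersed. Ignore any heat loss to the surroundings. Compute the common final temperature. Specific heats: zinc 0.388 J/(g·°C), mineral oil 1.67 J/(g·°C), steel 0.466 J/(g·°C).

Heat gained plus heat lost sum to zero:
408.8×0.388×(T − 326.5) + 439.8×1.67×(T − 17.21) + 73.4×0.466×(T − 17.21) = 0
158.61(T − 326.5) + 734.47(T − 17.21) + 34.2(T − 17.21) = 0
(158.61 + 734.47 + 34.2) T = 158.61×326.5 + 734.47×17.21 + 34.2×17.21
T = 65016 / 927.28 = 70.1 °C

T_f ≈ 70.1 °C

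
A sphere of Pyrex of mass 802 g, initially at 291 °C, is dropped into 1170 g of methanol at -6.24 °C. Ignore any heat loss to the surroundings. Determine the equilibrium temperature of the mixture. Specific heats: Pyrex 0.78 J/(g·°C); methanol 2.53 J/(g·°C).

T_f is the heat-capacity-weighted average of the initial temperatures:
T_f = (625.56*291 + 2960.1*(-6.24)) / (625.56 + 2960.1)
    = 163567 / 3585.7 ≈ 45.62 °C

T_f ≈ 45.6 °C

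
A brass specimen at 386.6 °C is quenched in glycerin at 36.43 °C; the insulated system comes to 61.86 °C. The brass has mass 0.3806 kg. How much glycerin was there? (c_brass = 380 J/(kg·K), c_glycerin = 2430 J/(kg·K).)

Heat gained plus heat lost sum to zero:
0.3806·380·(61.86 − 386.6) + m·2430·(61.86 − 36.43) = 0
61795 m = 46966
m = 46966/61795 ≈ 0.76 kg

m ≈ 0.76 kg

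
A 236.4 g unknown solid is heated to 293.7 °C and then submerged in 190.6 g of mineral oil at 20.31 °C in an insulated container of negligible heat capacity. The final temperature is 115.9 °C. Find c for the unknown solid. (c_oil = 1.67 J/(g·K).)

Taking heat into each body as positive, Σ m c ΔT = 0:
236.4·c·(115.9 − 293.7) + 190.6·1.67·(115.9 − 20.31) = 0
-42032 c = -30426
c = -30426/-42032 ≈ 0.7239 J/(g·K)

c ≈ 0.724 J/(g·K)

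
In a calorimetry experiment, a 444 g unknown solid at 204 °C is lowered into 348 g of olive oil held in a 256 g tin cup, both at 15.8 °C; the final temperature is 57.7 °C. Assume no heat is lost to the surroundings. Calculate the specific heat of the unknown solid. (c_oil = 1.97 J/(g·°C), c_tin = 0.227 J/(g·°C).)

Taking heat into each body as positive, Σ m c ΔT = 0:
444·c·(57.7 − 204) + 348·1.97·(57.7 − 15.8) + 256·0.227·(57.7 − 15.8) = 0
-64957 c = -31160
c = -31160/-64957 ≈ 0.4797 J/(g·°C)

c ≈ 0.48 J/(g·°C)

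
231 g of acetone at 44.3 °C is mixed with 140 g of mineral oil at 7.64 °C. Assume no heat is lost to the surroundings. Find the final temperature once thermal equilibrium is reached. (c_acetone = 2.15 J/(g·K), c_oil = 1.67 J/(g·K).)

T_f ≈ 32.6 °C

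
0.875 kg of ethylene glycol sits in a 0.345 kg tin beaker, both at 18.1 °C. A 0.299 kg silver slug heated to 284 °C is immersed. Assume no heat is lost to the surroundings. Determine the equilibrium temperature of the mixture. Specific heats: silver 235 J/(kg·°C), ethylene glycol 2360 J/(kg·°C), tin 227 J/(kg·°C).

T_f ≈ 26.5 °C

Conservation of energy gives ΣQ = 0:
0.299*235*(T − 284) + 0.875*2360*(T − 18.1) + 0.345*227*(T − 18.1) = 0
(70.27 + 2065 + 78.31) T = 70.27*284 + 2065*18.1 + 78.31*18.1
T = 58749/2213.6 ≈ 26.54 °C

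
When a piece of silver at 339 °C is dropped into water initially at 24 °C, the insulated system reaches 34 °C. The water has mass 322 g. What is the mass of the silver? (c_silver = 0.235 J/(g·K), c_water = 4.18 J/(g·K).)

m ≈ 188 g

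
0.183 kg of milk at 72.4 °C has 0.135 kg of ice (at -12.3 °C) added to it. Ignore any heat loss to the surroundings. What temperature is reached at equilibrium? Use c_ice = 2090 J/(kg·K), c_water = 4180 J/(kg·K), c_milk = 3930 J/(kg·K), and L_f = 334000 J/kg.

T_f ≈ 2.7 °C

Let T be the final temperature. ΣQ_i = 0:
warm ice to 0 °C: 0.135×2090×(0 − (-12.3)) = 3470.4; latent heat to melt: 0.135×334000 = 45090; meltwater 0→T: 0.135×4180×T = 564.3 T; milk: 719.19(T − 72.4)
1283.5 T = 52069 − 48560 = 3508.9
T ≈ 2.73 °C (positive, so assuming full melt was valid).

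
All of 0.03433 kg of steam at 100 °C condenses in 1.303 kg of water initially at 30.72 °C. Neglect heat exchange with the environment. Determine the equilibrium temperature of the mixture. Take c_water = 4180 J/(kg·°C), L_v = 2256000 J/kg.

T_f ≈ 46.4 °C

Sum of m c ΔT and latent-heat terms is zero:
latent heat released on condensation: 0.03433×2256000 = 77448; condensed water 100 °C→T: 143.5(T − 100); original water: 5446.5(T − 30.72)
5590 T = 77448 + 14350 + 167318 = 259116
T ≈ 46.35 °C, under the boiling point, so the assumption holds.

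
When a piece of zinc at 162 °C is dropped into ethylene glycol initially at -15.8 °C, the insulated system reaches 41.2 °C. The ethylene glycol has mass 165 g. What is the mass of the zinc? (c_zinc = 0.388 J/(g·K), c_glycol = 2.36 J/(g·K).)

Conservation of energy gives ΣQ = 0:
m·0.388·(41.2 − 162) + 165·2.36·(41.2 − (-15.8)) = 0
-46.87 m = -22196
m = -22196/-46.87 ≈ 473.6 g

m ≈ 474 g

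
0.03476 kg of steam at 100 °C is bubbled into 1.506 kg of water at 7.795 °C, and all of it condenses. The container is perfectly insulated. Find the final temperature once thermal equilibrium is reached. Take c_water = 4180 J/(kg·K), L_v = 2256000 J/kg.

Sum of m c ΔT and latent-heat terms is zero:
steam→water at 100 °C releases m L_v = 0.03476·2256000 = 78419; condensate cools 100→T: 0.03476·4180·(T − 100) = 145.3(T − 100); original water: 6295.1(T − 7.795)
6440.4 T = 78419 + 14530 + 49070 = 142018
T ≈ 22.05 °C — below 100 °C, confirming all the steam condensed.

T_f ≈ 22.1 °C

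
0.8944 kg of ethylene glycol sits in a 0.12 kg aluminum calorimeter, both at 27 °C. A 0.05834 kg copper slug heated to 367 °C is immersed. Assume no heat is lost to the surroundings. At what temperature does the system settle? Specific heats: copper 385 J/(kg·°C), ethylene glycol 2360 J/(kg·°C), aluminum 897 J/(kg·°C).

Energy conservation, ΣQ = 0:
0.05834×385×(T − 367) + 0.8944×2360×(T − 27) + 0.12×897×(T − 27) = 0
22.46(T − 367) + 2110.8(T − 27) + 107.64(T − 27) = 0
2240.9 T = 68141
T ≈ 30.41 °C

T_f ≈ 30.4 °C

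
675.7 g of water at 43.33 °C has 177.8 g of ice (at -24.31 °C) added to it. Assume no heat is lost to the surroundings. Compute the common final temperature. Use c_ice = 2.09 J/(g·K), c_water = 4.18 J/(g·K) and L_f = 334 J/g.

Heat gained plus heat lost sum to zero:
warm ice to 0 °C: 177.8×2.09×(0 − (-24.31)) = 9033.6; latent heat to melt: 177.8×334 = 59385; warm the meltwater: 743.2 T; water cools: 675.7×4.18×(T − 43.33) = 2824.4(T − 43.33)
3567.6 T = 122382 − 68419 = 53964
T ≈ 15.13 °C — above 0 °C, consistent with complete melting.

T_f ≈ 15.1 °C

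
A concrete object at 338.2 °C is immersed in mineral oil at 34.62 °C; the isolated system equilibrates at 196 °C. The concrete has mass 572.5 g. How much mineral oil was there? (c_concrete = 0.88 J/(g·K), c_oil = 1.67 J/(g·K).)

Net heat exchanged in the isolated system is zero:
572.5·0.88·(196 − 338.2) + m·1.67·(196 − 34.62) = 0
269.5 m = 71640
m = 71640/269.5 ≈ 265.8 g

m ≈ 266 g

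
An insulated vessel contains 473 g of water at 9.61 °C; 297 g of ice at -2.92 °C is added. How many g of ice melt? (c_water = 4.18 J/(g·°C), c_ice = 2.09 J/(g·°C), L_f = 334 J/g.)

m_melted ≈ 51.5 g

Heat available from the water dropping to 0 °C: 473·4.18·9.61 = 19000 J.
Of that, 297·2.09·2.92 = 1812.5 J goes to bring the ice to 0 °C, leaving 17188 J.
To melt every bit of ice: 297·334 = 99198 J.
Since 17188 < 99198 J, not all the ice melts; equilibrium is at 0 °C.
Mass melted = 17188/334 ≈ 51.46 g.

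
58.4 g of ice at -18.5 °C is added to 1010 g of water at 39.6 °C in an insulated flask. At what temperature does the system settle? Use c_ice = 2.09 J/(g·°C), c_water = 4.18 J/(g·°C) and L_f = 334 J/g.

Taking heat into each body as positive, Σ m c ΔT = 0:
ice -18.5→0 °C: 58.4×2.09×18.5 = 2258; melt ice: 58.4×334 = 19506; meltwater 0→T: 58.4×4.18×T = 244.11 T; water cools: 1010×4.18×(T − 39.6) = 4221.8(T − 39.6)
4465.9 T = 167183 − 21764 = 145420
T ≈ 32.56 °C (positive, so assuming full melt was valid).

T_f ≈ 32.6 °C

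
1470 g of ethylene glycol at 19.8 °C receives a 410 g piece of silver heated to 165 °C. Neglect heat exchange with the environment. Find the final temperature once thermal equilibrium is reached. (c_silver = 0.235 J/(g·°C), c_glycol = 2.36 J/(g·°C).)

T_f ≈ 23.7 °C

Taking heat into each body as positive, Σ m c ΔT = 0:
410×0.235×(T − 165) + 1470×2.36×(T − 19.8) = 0
(96.35 + 3469.2) T = 96.35×165 + 3469.2×19.8
T = 84588 / 3565.5 = 23.7 °C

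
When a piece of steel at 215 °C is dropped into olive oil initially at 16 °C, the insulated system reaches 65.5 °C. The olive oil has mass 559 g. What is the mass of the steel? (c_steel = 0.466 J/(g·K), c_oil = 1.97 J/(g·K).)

Setting the total heat transfer to zero:
m×0.466×(65.5 − 215) + 559×1.97×(65.5 − 16) = 0
-69.67 m = -54511
m = -54511/-69.67 ≈ 782.4 g

m ≈ 782 g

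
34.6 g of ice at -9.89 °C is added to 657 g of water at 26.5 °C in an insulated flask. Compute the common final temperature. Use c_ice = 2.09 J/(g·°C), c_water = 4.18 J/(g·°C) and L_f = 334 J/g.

T_f ≈ 20.9 °C

Net heat exchanged in the isolated system is zero:
ice -9.89→0 °C: 34.6×2.09×9.89 = 715.19; latent heat to melt: 34.6×334 = 11556; meltwater 0→T: 34.6×4.18×T = 144.63 T; water: 2746.3(T − 26.5)
2890.9 T = 72776 − 12272 = 60504
T ≈ 20.93 °C. Since T > 0 °C, the all-ice-melts assumption holds.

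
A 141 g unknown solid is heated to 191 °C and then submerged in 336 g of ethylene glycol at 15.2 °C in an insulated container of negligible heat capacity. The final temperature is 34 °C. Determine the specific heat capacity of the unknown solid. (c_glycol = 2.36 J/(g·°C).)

c ≈ 0.673 J/(g·°C)

Heat lost by the unknown solid = heat gained by the glycol:
141×c×(191 − 34) = 336×2.36×(34 − 15.2)
22137 c = 14908  ⇒  c ≈ 0.6734 J/(g·°C)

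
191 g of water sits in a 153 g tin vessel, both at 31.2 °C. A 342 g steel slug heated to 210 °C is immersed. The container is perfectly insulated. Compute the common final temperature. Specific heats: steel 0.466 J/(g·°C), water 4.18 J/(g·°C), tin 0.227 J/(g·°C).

T_f is the heat-capacity-weighted average of the initial temperatures:
T_f = (159.37×210 + 798.38×31.2 + 34.73×31.2) / (159.37 + 798.38 + 34.73)
    = 59461 / 992.48 ≈ 59.91 °C

T_f ≈ 59.9 °C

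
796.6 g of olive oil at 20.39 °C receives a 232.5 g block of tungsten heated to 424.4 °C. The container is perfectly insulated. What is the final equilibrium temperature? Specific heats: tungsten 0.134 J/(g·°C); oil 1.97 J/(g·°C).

T_f ≈ 28.3 °C

|Q_tungsten| = |Q_oil|:
232.5×0.134×(424.4 − T) = 796.6×1.97×(T − 20.39)
31.16(424.4 − T) = 1569.3(T − 20.39)
1600.5 T = 45220  ⇒  T ≈ 28.25 °C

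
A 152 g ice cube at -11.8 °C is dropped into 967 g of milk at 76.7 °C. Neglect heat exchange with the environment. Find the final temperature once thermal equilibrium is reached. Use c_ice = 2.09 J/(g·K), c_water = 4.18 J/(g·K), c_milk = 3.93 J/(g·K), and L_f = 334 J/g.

Setting the total heat transfer to zero:
warm ice to 0 °C: 152·2.09·(0 − (-11.8)) = 3748.6
  latent heat to melt: 152·334 = 50768
  meltwater 0→T: 152·4.18·T = 635.36 T
  milk: 3800.3(T − 76.7)
4435.7 T = 291484 − 54517 = 236967
T ≈ 53.42 °C. Since T > 0 °C, the all-ice-melts assumption holds.

T_f ≈ 53.4 °C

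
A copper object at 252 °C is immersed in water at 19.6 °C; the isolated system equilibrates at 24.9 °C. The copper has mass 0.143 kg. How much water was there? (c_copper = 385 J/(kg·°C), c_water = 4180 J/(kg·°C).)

m ≈ 0.564 kg

Setting the total heat transfer to zero:
0.143×385×(24.9 − 252) + m×4180×(24.9 − 19.6) = 0
22154 m = 12503
m = 12503/22154 ≈ 0.5644 kg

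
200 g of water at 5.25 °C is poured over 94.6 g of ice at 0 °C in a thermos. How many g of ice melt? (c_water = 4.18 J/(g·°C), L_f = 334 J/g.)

Water can give up m c ΔT = 200×4.18×5.25 = 4389 J before reaching 0 °C.
Fully melting the ice requires m_ice L_f = 94.6×334 = 31596 J.
Since 4389 < 31596 J, not all the ice melts; equilibrium is at 0 °C.
Mass melted = 4389/334 ≈ 13.14 g.

m_melted ≈ 13.1 g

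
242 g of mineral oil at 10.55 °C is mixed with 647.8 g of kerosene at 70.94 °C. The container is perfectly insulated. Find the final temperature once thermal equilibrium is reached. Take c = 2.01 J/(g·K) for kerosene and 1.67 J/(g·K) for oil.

T_f ≈ 56.6 °C

With ΣQ=0 the equilibrium temperature is the m·c-weighted mean:
T_f = (1302.1·70.94 + 404.14·10.55) / (1302.1 + 404.14)
    = 96633 / 1706.2 ≈ 56.64 °C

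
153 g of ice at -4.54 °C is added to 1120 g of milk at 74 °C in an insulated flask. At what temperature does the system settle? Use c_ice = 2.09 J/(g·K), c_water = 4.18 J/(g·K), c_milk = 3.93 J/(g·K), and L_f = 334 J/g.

Heat gained plus heat lost sum to zero:
warm ice to 0 °C: 153·2.09·(0 − (-4.54)) = 1451.8
  latent heat to melt: 153·334 = 51102
  warm the meltwater: 639.54 T
  milk: 4401.6(T − 74)
5041.1 T = 325718 − 52554 = 273165
T ≈ 54.19 °C (positive, so assuming full melt was valid).

T_f ≈ 54.2 °C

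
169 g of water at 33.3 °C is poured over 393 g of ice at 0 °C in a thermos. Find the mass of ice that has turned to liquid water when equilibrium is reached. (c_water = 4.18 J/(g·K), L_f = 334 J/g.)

m_melted ≈ 70.4 g

Water can give up m c ΔT = 169×4.18×33.3 = 23524 J before reaching 0 °C.
Fully melting the ice requires m_ice L_f = 393×334 = 131262 J.
23524 J < 131262 J, so only part of the ice melts and the system sits at 0 °C.
m_melted×334 = 23524  ⇒  m_melted ≈ 70.43 g.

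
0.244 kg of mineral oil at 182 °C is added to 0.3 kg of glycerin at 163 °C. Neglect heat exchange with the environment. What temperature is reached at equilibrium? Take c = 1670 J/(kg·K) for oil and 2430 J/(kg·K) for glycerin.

Energy conservation, ΣQ = 0:
0.244*1670*(T − 182) + 0.3*2430*(T − 163) = 0
407.48(T − 182) + 729(T − 163) = 0
(407.48 + 729) T = 407.48*182 + 729*163
T ≈ 169.81 °C

T_f ≈ 169.8 °C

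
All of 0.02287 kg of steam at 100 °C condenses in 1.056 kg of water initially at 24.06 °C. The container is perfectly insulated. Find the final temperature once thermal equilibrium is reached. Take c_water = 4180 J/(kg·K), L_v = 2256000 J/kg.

T_f ≈ 37.1 °C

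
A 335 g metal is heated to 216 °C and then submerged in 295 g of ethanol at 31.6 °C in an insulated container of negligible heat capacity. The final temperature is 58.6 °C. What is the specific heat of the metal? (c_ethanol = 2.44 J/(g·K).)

c ≈ 0.369 J/(g·K)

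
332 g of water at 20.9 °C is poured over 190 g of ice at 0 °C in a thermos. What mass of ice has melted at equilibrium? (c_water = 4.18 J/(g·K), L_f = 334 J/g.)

Cooling the water to 0 °C releases 332·4.18·20.9 = 29004 J.
To melt every bit of ice: 190·334 = 63460 J.
That's not enough to melt it all — equilibrium is at 0 °C with ice remaining.
m_melted·334 = 29004  ⇒  m_melted ≈ 86.84 g.

m_melted ≈ 86.8 g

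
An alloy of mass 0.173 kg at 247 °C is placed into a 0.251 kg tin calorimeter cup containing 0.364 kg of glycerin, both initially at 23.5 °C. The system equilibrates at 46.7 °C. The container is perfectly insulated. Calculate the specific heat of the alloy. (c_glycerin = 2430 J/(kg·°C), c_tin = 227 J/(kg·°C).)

c ≈ 630 J/(kg·°C)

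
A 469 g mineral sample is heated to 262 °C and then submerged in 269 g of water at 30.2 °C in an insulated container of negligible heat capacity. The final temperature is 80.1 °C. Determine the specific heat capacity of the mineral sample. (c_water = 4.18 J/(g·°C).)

c ≈ 0.658 J/(g·°C)

Heat lost by the mineral sample = heat gained by the water:
469·c·(262 − 80.1) = 269·4.18·(80.1 − 30.2)
85311 c = 56109  ⇒  c ≈ 0.6577 J/(g·°C)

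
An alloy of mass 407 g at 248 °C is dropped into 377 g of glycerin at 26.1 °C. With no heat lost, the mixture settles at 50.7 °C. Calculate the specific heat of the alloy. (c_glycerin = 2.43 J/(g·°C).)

c ≈ 0.281 J/(g·°C)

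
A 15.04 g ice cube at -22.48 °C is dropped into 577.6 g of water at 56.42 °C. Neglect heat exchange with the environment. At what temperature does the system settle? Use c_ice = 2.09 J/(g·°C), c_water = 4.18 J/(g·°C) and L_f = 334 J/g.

T_f ≈ 52.7 °C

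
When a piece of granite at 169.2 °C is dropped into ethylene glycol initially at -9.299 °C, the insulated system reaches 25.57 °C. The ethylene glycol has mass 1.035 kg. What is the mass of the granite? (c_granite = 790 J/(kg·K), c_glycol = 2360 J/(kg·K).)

Heat lost by the granite = heat gained by the glycol:
m·790·(169.2 − 25.57) = 1.035·2360·(25.57 − (-9.299))
113468 m = 85171  ⇒  m ≈ 0.7506 kg

m ≈ 0.751 kg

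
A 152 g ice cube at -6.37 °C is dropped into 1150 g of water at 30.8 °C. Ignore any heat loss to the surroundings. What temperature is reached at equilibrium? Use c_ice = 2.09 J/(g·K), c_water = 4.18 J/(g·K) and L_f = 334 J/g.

T_f ≈ 17.5 °C

Conservation of energy gives ΣQ = 0:
warm ice to 0 °C: 152×2.09×(0 − (-6.37)) = 2023.6; fusion: m_ice L_f = 152×334 = 50768; meltwater 0→T: 152×4.18×T = 635.36 T; water: 4807(T − 30.8)
5442.4 T = 148056 − 52792 = 95264
T ≈ 17.50 °C. Since T > 0 °C, the all-ice-melts assumption holds.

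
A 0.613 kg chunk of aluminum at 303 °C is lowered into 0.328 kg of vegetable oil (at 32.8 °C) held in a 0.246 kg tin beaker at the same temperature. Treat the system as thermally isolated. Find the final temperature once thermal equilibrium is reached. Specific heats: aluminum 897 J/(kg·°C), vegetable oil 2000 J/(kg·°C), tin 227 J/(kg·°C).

T_f ≈ 150.6 °C

Heat gained plus heat lost sum to zero:
0.613*897*(T − 303) + 0.328*2000*(T − 32.8) + 0.246*227*(T − 32.8) = 0
1261.7 T = 189956
T ≈ 150.56 °C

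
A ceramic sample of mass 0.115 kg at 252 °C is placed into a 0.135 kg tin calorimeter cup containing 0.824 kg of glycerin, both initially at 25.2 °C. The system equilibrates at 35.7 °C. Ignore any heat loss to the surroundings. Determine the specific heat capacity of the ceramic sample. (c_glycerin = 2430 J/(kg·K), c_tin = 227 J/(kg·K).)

Net heat exchanged in the isolated system is zero:
0.115·c·(35.7 − 252) + 0.824·2430·(35.7 − 25.2) + 0.135·227·(35.7 − 25.2) = 0
-24.87 c = -21346
c = -21346/-24.87 ≈ 858.2 J/(kg·K)

c ≈ 858 J/(kg·K)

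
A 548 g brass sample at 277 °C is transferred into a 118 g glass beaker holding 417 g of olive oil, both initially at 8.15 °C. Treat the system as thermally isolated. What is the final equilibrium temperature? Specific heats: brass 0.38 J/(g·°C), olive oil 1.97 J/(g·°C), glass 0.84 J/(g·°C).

Taking heat into each body as positive, Σ m c ΔT = 0:
548·0.38·(T − 277) + 417·1.97·(T − 8.15) + 118·0.84·(T − 8.15) = 0
(208.24 + 821.49 + 99.12) T = 208.24·277 + 821.49·8.15 + 99.12·8.15
T ≈ 57.75 °C

T_f ≈ 57.7 °C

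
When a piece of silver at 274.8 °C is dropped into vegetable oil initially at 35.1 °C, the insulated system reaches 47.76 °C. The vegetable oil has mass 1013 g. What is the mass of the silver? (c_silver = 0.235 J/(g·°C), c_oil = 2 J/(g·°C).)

Heat lost by the silver = heat gained by the oil:
m×0.235×(274.8 − 47.76) = 1013×2×(47.76 − 35.1)
53.35 m = 25649  ⇒  m ≈ 480.7 g

m ≈ 481 g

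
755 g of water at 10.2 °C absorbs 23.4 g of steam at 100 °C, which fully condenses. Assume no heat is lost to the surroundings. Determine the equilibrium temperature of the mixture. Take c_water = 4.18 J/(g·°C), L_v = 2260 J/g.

T_f ≈ 29.2 °C

Conservation of energy gives ΣQ = 0:
condense steam: −23.4×2260 = −52884; condensed water 100 °C→T: 97.81(T − 100); water warms: 755×4.18×(T − 10.2) = 3155.9(T − 10.2)
3253.7 T = 52884 + 9781.2 + 32190 = 94855
T ≈ 29.15 °C — below 100 °C, confirming all the steam condensed.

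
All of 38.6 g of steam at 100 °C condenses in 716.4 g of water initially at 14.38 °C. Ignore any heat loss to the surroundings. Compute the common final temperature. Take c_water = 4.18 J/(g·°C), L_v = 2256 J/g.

T_f ≈ 46.4 °C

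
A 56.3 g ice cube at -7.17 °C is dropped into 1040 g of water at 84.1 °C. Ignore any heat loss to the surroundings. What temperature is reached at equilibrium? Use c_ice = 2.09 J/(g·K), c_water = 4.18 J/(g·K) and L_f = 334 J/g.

Energy balance with sensible and latent terms:
ice -7.17→0 °C: 56.3·2.09·7.17 = 843.67
  latent heat to melt: 56.3·334 = 18804
  meltwater 0→T: 56.3·4.18·T = 235.33 T
  water cools: 1040·4.18·(T − 84.1) = 4347.2(T − 84.1)
4582.5 T = 365600 − 19648 = 345952
T ≈ 75.49 °C — above 0 °C, consistent with complete melting.

T_f ≈ 75.5 °C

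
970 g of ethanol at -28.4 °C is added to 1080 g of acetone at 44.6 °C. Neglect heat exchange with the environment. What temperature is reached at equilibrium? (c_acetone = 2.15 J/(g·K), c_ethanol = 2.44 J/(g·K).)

T_f ≈ 7.8 °C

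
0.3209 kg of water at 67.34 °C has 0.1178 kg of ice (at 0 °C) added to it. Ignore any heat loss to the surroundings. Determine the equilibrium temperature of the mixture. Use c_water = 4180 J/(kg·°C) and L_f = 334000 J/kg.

T_f ≈ 27.8 °C

Setting the total heat transfer to zero:
melt ice: 0.1178×334000 = 39345
  warm the meltwater: 492.4 T
  water cools: 0.3209×4180×(T − 67.34) = 1341.4(T − 67.34)
1833.8 T = 90327 − 39345 = 50982
T ≈ 27.80 °C. Since T > 0 °C, the all-ice-melts assumption holds.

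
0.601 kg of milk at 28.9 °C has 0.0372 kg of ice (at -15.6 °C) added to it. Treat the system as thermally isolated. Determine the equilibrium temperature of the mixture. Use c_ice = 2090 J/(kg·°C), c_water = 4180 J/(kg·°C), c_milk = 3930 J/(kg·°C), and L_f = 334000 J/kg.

Energy conservation, ΣQ = 0:
ice -15.6→0 °C: 0.0372·2090·15.6 = 1212.9
  latent heat to melt: 0.0372·334000 = 12425
  warm the meltwater: 155.5 T
  milk cools: 0.601·3930·(T − 28.9) = 2361.9(T − 28.9)
2517.4 T = 68260 − 13638 = 54622
T ≈ 21.70 °C. Since T > 0 °C, the all-ice-melts assumption holds.

T_f ≈ 21.7 °C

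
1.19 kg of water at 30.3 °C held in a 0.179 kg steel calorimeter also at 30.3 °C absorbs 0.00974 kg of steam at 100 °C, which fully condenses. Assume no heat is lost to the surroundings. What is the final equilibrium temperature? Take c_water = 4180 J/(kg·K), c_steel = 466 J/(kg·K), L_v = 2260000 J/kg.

T_f ≈ 35.2 °C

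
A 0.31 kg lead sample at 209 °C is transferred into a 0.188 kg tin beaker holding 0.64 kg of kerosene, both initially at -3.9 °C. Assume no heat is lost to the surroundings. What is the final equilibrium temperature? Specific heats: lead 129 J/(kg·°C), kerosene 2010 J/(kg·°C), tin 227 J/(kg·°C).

T_f ≈ 2.3 °C

Taking heat into each body as positive, Σ m c ΔT = 0:
0.31*129*(T − 209) + 0.64*2010*(T − (-3.9)) + 0.188*227*(T − (-3.9)) = 0
(39.99 + 1286.4 + 42.68) T = 39.99*209 + 1286.4*(-3.9) + 42.68*(-3.9)
T ≈ 2.32 °C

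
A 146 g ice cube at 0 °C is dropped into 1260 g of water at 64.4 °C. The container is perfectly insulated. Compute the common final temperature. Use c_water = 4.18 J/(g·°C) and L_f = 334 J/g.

T_f ≈ 49.4 °C

Conservation of energy gives ΣQ = 0:
latent heat to melt: 146·334 = 48764
  meltwater 0→T: 146·4.18·T = 610.28 T
  water: 5266.8(T − 64.4)
5877.1 T = 339182 − 48764 = 290418
T ≈ 49.42 °C (positive, so assuming full melt was valid).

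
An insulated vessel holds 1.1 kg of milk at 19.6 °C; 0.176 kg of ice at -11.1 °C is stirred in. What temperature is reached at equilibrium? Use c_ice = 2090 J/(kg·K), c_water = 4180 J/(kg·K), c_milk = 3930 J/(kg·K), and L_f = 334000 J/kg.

T_f ≈ 4.3 °C

Taking heat into each body as positive, Σ m c ΔT = 0:
ice -11.1→0 °C: 0.176·2090·11.1 = 4083
  fusion: m_ice L_f = 0.176·334000 = 58784
  meltwater 0→T: 0.176·4180·T = 735.68 T
  milk cools: 1.1·3930·(T − 19.6) = 4323(T − 19.6)
5058.7 T = 84731 − 62867 = 21864
T ≈ 4.32 °C (positive, so assuming full melt was valid).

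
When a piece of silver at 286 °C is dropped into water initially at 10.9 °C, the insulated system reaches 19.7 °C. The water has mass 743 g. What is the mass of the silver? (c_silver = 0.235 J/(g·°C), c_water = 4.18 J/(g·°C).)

m ≈ 437 g

Heat lost by the silver = heat gained by the water:
m×0.235×(286 − 19.7) = 743×4.18×(19.7 − 10.9)
62.58 m = 27331  ⇒  m ≈ 436.7 g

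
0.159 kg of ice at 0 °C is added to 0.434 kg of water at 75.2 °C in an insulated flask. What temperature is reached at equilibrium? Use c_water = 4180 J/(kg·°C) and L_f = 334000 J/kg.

Setting the total heat transfer to zero:
fusion: m_ice L_f = 0.159·334000 = 53106; warm the meltwater: 664.62 T; water cools: 0.434·4180·(T − 75.2) = 1814.1(T − 75.2)
2478.7 T = 136422 − 53106 = 83316
T ≈ 33.61 °C (positive, so assuming full melt was valid).

T_f ≈ 33.6 °C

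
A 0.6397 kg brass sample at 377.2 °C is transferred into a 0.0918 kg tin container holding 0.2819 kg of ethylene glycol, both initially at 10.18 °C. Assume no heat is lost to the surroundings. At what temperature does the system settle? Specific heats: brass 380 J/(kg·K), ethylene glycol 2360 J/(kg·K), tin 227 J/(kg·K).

T_f = Σ m_i c_i T_i / Σ m_i c_i:
T_f = (243.09·377.2 + 665.28·10.18 + 20.84·10.18) / (243.09 + 665.28 + 20.84)
    = 98677 / 929.21 ≈ 106.19 °C

T_f ≈ 106.2 °C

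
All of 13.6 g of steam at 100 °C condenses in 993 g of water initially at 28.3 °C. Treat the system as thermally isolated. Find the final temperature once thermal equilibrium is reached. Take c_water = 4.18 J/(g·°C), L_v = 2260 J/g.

Heat gained plus heat lost sum to zero:
condense steam: −13.6×2260 = −30736; condensate cools 100→T: 13.6×4.18×(T − 100) = 56.85(T − 100); original water: 4150.7(T − 28.3)
4207.6 T = 30736 + 5684.8 + 117466 = 153887
T ≈ 36.57 °C — below 100 °C, confirming all the steam condensed.

T_f ≈ 36.6 °C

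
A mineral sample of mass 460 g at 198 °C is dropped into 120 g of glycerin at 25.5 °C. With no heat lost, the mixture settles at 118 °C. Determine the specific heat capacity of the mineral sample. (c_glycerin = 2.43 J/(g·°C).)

c ≈ 0.733 J/(g·°C)

Setting the total heat transfer to zero:
460×c×(118 − 198) + 120×2.43×(118 − 25.5) = 0
-36800 c = -26973
c = -26973/-36800 ≈ 0.733 J/(g·°C)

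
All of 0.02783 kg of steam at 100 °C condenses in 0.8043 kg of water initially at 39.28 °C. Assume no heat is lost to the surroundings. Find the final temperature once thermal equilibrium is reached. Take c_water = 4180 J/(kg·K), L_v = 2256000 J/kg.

Net heat exchanged in the isolated system is zero:
steam→water at 100 °C releases m L_v = 0.02783·2256000 = 62784; condensate cools 100→T: 0.02783·4180·(T − 100) = 116.33(T − 100); water warms: 0.8043·4180·(T − 39.28) = 3362(T − 39.28)
3478.3 T = 62784 + 11633 + 132058 = 206476
T ≈ 59.36 °C (< 100 °C, so full condensation is consistent).

T_f ≈ 59.4 °C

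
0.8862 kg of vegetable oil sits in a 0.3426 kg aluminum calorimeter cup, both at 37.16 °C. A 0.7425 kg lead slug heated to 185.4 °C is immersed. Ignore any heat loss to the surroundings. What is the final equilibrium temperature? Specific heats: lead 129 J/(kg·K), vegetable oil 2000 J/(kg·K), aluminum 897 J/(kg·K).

T_f ≈ 43.7 °C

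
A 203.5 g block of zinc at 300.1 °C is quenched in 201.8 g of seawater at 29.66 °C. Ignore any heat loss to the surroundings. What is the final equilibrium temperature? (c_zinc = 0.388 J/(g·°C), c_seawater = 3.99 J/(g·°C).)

T_f ≈ 53.8 °C

T_f is the heat-capacity-weighted average of the initial temperatures:
T_f = (78.96·300.1 + 805.18·29.66) / (78.96 + 805.18)
    = 47577 / 884.14 ≈ 53.81 °C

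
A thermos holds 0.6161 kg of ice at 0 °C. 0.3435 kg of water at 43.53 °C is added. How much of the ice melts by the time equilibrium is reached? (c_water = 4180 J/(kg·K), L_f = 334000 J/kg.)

m_melted ≈ 0.187 kg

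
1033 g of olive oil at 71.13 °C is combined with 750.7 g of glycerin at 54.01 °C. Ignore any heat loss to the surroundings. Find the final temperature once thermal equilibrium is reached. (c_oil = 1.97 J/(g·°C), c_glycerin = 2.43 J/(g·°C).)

Heat lost by the oil equals heat gained by the glycerin:
1033·1.97·(71.13 − T) = 750.7·2.43·(T − 54.01)
2035(71.13 − T) = 1824.2(T − 54.01)
3859.2 T = 243275  ⇒  T ≈ 63.04 °C

T_f ≈ 63.0 °C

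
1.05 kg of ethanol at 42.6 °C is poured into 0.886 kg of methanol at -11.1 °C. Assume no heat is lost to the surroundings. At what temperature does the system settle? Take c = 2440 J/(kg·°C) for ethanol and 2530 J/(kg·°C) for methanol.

T_f ≈ 17.5 °C

Taking heat into each body as positive, Σ m c ΔT = 0:
1.05*2440*(T − 42.6) + 0.886*2530*(T − (-11.1)) = 0
2562(T − 42.6) + 2241.6(T − (-11.1)) = 0
4803.6 T = 84260
T = 84260 / 4803.6 = 17.5 °C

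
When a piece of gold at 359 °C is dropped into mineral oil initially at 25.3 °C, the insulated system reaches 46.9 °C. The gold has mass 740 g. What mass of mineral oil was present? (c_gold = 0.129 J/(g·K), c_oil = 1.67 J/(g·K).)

m ≈ 826 g

|Q_gold| = |Q_oil|:
740×0.129×(359 − 46.9) = m×1.67×(46.9 − 25.3)
36.07 m = 29793  ⇒  m ≈ 825.9 g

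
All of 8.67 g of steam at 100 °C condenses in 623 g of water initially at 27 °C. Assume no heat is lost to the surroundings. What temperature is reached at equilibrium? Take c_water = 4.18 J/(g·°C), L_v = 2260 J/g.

Taking heat into each body as positive, Σ m c ΔT = 0:
latent heat released on condensation: 8.67·2260 = 19594
  condensate cools 100→T: 8.67·4.18·(T − 100) = 36.24(T − 100)
  water warms: 623·4.18·(T − 27) = 2604.1(T − 27)
2640.4 T = 19594 + 3624.1 + 70312 = 93530
T ≈ 35.42 °C, under the boiling point, so the assumption holds.

T_f ≈ 35.4 °C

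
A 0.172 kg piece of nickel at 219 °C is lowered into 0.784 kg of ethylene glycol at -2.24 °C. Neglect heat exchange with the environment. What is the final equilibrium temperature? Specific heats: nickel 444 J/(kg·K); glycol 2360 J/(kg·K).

T_f ≈ 6.5 °C

T_f = Σ m_i c_i T_i / Σ m_i c_i:
T_f = (76.37×219 + 1850.2×(-2.24)) / (76.37 + 1850.2)
    = 12580 / 1926.6 ≈ 6.53 °C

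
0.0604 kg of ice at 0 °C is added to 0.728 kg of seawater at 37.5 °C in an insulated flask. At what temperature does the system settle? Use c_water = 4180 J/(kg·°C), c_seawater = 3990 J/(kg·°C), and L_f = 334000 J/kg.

Net heat exchanged in the isolated system is zero:
latent heat to melt: 0.0604×334000 = 20174; warm the meltwater: 252.47 T; seawater cools: 0.728×3990×(T − 37.5) = 2904.7(T − 37.5)
3157.2 T = 108927 − 20174 = 88753
T ≈ 28.11 °C (positive, so assuming full melt was valid).

T_f ≈ 28.1 °C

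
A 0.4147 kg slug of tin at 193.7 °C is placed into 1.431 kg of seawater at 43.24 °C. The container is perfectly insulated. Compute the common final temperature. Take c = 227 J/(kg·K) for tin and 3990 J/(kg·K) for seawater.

T_f ≈ 45.7 °C

Heat gained plus heat lost sum to zero:
0.4147·227·(T − 193.7) + 1.431·3990·(T − 43.24) = 0
94.14(T − 193.7) + 5709.7(T − 43.24) = 0
(94.14 + 5709.7) T = 94.14·193.7 + 5709.7·43.24
T ≈ 45.68 °C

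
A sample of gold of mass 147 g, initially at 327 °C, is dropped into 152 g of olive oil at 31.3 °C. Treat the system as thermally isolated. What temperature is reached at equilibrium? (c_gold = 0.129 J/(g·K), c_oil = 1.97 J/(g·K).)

Setting the total heat transfer to zero:
147*0.129*(T − 327) + 152*1.97*(T − 31.3) = 0
318.4 T = 15573
T = 15573/318.4 ≈ 48.91 °C

T_f ≈ 48.9 °C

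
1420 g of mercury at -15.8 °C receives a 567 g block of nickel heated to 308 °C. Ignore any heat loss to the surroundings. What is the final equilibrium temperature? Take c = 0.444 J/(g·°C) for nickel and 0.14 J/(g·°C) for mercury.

T_f ≈ 165.1 °C

Energy conservation, ΣQ = 0:
567·0.444·(T − 308) + 1420·0.14·(T − (-15.8)) = 0
(251.75 + 198.8) T = 251.75·308 + 198.8·(-15.8)
T = 74397/450.55 ≈ 165.13 °C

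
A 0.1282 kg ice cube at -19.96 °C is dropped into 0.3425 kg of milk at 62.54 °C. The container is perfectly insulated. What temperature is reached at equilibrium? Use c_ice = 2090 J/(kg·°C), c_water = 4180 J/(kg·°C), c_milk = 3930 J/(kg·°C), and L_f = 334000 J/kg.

T_f ≈ 19.1 °C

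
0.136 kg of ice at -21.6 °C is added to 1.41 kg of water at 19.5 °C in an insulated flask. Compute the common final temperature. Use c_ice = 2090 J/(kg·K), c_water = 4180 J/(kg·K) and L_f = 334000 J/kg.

T_f ≈ 9.8 °C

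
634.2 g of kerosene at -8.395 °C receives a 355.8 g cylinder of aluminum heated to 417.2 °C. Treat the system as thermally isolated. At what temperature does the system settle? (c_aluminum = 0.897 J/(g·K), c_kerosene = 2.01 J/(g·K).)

T_f ≈ 76.8 °C

Set heat shed by the hot body equal to heat absorbed by the cold body:
355.8·0.897·(417.2 − T) = 634.2·2.01·(T − (-8.395))
319.15(417.2 − T) = 1274.7(T − (-8.395))
1593.9 T = 122449  ⇒  T ≈ 76.82 °C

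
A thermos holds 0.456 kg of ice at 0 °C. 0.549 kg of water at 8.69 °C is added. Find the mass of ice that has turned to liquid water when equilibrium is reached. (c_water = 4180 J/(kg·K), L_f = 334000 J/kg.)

m_melted ≈ 0.0597 kg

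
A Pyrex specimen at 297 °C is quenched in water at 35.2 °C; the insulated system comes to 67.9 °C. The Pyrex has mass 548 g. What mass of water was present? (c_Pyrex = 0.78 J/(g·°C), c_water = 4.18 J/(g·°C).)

|Q_Pyrex| = |Q_water|:
548·0.78·(297 − 67.9) = m·4.18·(67.9 − 35.2)
136.69 m = 97927  ⇒  m ≈ 716.4 g

m ≈ 716 g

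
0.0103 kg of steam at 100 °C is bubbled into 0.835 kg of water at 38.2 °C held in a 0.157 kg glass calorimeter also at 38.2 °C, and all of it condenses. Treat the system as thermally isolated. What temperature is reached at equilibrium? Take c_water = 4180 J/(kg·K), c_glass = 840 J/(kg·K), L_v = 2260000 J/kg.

Sum of m c ΔT and latent-heat terms is zero:
steam→water at 100 °C releases m L_v = 0.0103·2260000 = 23278
  condensed water 100 °C→T: 43.05(T − 100)
  water warms: 0.835·4180·(T − 38.2) = 3490.3(T − 38.2)
  glass cup: 0.157·840·(T − 38.2) = 131.88(T − 38.2)
3665.2 T = 23278 + 4305.4 + 138367 = 165951
T ≈ 45.28 °C (< 100 °C, so full condensation is consistent).

T_f ≈ 45.3 °C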